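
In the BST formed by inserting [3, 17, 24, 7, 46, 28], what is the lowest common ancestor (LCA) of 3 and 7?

Tree insertion order: [3, 17, 24, 7, 46, 28]
Tree (level-order array): [3, None, 17, 7, 24, None, None, None, 46, 28]
In a BST, the LCA of p=3, q=7 is the first node v on the
root-to-leaf path with p <= v <= q (go left if both < v, right if both > v).
Walk from root:
  at 3: 3 <= 3 <= 7, this is the LCA
LCA = 3


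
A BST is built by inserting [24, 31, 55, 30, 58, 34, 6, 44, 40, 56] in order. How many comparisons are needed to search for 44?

Search path for 44: 24 -> 31 -> 55 -> 34 -> 44
Found: True
Comparisons: 5


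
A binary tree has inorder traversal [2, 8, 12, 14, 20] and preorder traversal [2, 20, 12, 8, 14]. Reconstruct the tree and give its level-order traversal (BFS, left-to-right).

Inorder:  [2, 8, 12, 14, 20]
Preorder: [2, 20, 12, 8, 14]
Algorithm: preorder visits root first, so consume preorder in order;
for each root, split the current inorder slice at that value into
left-subtree inorder and right-subtree inorder, then recurse.
Recursive splits:
  root=2; inorder splits into left=[], right=[8, 12, 14, 20]
  root=20; inorder splits into left=[8, 12, 14], right=[]
  root=12; inorder splits into left=[8], right=[14]
  root=8; inorder splits into left=[], right=[]
  root=14; inorder splits into left=[], right=[]
Reconstructed level-order: [2, 20, 12, 8, 14]


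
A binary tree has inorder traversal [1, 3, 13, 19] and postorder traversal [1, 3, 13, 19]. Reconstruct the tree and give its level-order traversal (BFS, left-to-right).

Inorder:   [1, 3, 13, 19]
Postorder: [1, 3, 13, 19]
Algorithm: postorder visits root last, so walk postorder right-to-left;
each value is the root of the current inorder slice — split it at that
value, recurse on the right subtree first, then the left.
Recursive splits:
  root=19; inorder splits into left=[1, 3, 13], right=[]
  root=13; inorder splits into left=[1, 3], right=[]
  root=3; inorder splits into left=[1], right=[]
  root=1; inorder splits into left=[], right=[]
Reconstructed level-order: [19, 13, 3, 1]


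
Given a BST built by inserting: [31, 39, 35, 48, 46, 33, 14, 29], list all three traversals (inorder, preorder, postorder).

Tree insertion order: [31, 39, 35, 48, 46, 33, 14, 29]
Tree (level-order array): [31, 14, 39, None, 29, 35, 48, None, None, 33, None, 46]
Inorder (L, root, R): [14, 29, 31, 33, 35, 39, 46, 48]
Preorder (root, L, R): [31, 14, 29, 39, 35, 33, 48, 46]
Postorder (L, R, root): [29, 14, 33, 35, 46, 48, 39, 31]


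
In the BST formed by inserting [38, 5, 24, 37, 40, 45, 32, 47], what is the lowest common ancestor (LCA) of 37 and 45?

Tree insertion order: [38, 5, 24, 37, 40, 45, 32, 47]
Tree (level-order array): [38, 5, 40, None, 24, None, 45, None, 37, None, 47, 32]
In a BST, the LCA of p=37, q=45 is the first node v on the
root-to-leaf path with p <= v <= q (go left if both < v, right if both > v).
Walk from root:
  at 38: 37 <= 38 <= 45, this is the LCA
LCA = 38


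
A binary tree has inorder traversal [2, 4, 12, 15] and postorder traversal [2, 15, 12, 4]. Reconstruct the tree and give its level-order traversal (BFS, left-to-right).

Inorder:   [2, 4, 12, 15]
Postorder: [2, 15, 12, 4]
Algorithm: postorder visits root last, so walk postorder right-to-left;
each value is the root of the current inorder slice — split it at that
value, recurse on the right subtree first, then the left.
Recursive splits:
  root=4; inorder splits into left=[2], right=[12, 15]
  root=12; inorder splits into left=[], right=[15]
  root=15; inorder splits into left=[], right=[]
  root=2; inorder splits into left=[], right=[]
Reconstructed level-order: [4, 2, 12, 15]


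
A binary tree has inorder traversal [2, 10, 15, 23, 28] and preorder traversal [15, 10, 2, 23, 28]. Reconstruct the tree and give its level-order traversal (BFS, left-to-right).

Inorder:  [2, 10, 15, 23, 28]
Preorder: [15, 10, 2, 23, 28]
Algorithm: preorder visits root first, so consume preorder in order;
for each root, split the current inorder slice at that value into
left-subtree inorder and right-subtree inorder, then recurse.
Recursive splits:
  root=15; inorder splits into left=[2, 10], right=[23, 28]
  root=10; inorder splits into left=[2], right=[]
  root=2; inorder splits into left=[], right=[]
  root=23; inorder splits into left=[], right=[28]
  root=28; inorder splits into left=[], right=[]
Reconstructed level-order: [15, 10, 23, 2, 28]


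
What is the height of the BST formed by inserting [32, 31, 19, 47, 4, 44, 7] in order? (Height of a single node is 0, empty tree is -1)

Insertion order: [32, 31, 19, 47, 4, 44, 7]
Tree (level-order array): [32, 31, 47, 19, None, 44, None, 4, None, None, None, None, 7]
Compute height bottom-up (empty subtree = -1):
  height(7) = 1 + max(-1, -1) = 0
  height(4) = 1 + max(-1, 0) = 1
  height(19) = 1 + max(1, -1) = 2
  height(31) = 1 + max(2, -1) = 3
  height(44) = 1 + max(-1, -1) = 0
  height(47) = 1 + max(0, -1) = 1
  height(32) = 1 + max(3, 1) = 4
Height = 4


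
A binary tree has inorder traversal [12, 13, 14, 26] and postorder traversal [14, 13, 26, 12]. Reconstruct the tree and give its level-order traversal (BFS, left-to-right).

Inorder:   [12, 13, 14, 26]
Postorder: [14, 13, 26, 12]
Algorithm: postorder visits root last, so walk postorder right-to-left;
each value is the root of the current inorder slice — split it at that
value, recurse on the right subtree first, then the left.
Recursive splits:
  root=12; inorder splits into left=[], right=[13, 14, 26]
  root=26; inorder splits into left=[13, 14], right=[]
  root=13; inorder splits into left=[], right=[14]
  root=14; inorder splits into left=[], right=[]
Reconstructed level-order: [12, 26, 13, 14]


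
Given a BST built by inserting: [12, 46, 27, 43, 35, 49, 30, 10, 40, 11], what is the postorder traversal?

Tree insertion order: [12, 46, 27, 43, 35, 49, 30, 10, 40, 11]
Tree (level-order array): [12, 10, 46, None, 11, 27, 49, None, None, None, 43, None, None, 35, None, 30, 40]
Postorder traversal: [11, 10, 30, 40, 35, 43, 27, 49, 46, 12]


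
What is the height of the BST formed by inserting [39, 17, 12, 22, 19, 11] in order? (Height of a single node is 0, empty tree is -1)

Insertion order: [39, 17, 12, 22, 19, 11]
Tree (level-order array): [39, 17, None, 12, 22, 11, None, 19]
Compute height bottom-up (empty subtree = -1):
  height(11) = 1 + max(-1, -1) = 0
  height(12) = 1 + max(0, -1) = 1
  height(19) = 1 + max(-1, -1) = 0
  height(22) = 1 + max(0, -1) = 1
  height(17) = 1 + max(1, 1) = 2
  height(39) = 1 + max(2, -1) = 3
Height = 3


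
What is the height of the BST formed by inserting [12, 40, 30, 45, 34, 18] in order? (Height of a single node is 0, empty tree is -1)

Insertion order: [12, 40, 30, 45, 34, 18]
Tree (level-order array): [12, None, 40, 30, 45, 18, 34]
Compute height bottom-up (empty subtree = -1):
  height(18) = 1 + max(-1, -1) = 0
  height(34) = 1 + max(-1, -1) = 0
  height(30) = 1 + max(0, 0) = 1
  height(45) = 1 + max(-1, -1) = 0
  height(40) = 1 + max(1, 0) = 2
  height(12) = 1 + max(-1, 2) = 3
Height = 3


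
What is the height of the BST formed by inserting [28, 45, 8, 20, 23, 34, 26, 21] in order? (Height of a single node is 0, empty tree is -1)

Insertion order: [28, 45, 8, 20, 23, 34, 26, 21]
Tree (level-order array): [28, 8, 45, None, 20, 34, None, None, 23, None, None, 21, 26]
Compute height bottom-up (empty subtree = -1):
  height(21) = 1 + max(-1, -1) = 0
  height(26) = 1 + max(-1, -1) = 0
  height(23) = 1 + max(0, 0) = 1
  height(20) = 1 + max(-1, 1) = 2
  height(8) = 1 + max(-1, 2) = 3
  height(34) = 1 + max(-1, -1) = 0
  height(45) = 1 + max(0, -1) = 1
  height(28) = 1 + max(3, 1) = 4
Height = 4


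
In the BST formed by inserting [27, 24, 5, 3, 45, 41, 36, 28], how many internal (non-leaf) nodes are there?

Tree built from: [27, 24, 5, 3, 45, 41, 36, 28]
Tree (level-order array): [27, 24, 45, 5, None, 41, None, 3, None, 36, None, None, None, 28]
Rule: An internal node has at least one child.
Per-node child counts:
  node 27: 2 child(ren)
  node 24: 1 child(ren)
  node 5: 1 child(ren)
  node 3: 0 child(ren)
  node 45: 1 child(ren)
  node 41: 1 child(ren)
  node 36: 1 child(ren)
  node 28: 0 child(ren)
Matching nodes: [27, 24, 5, 45, 41, 36]
Count of internal (non-leaf) nodes: 6


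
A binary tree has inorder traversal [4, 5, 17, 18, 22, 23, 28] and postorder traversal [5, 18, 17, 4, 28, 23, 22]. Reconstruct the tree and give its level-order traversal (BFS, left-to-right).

Inorder:   [4, 5, 17, 18, 22, 23, 28]
Postorder: [5, 18, 17, 4, 28, 23, 22]
Algorithm: postorder visits root last, so walk postorder right-to-left;
each value is the root of the current inorder slice — split it at that
value, recurse on the right subtree first, then the left.
Recursive splits:
  root=22; inorder splits into left=[4, 5, 17, 18], right=[23, 28]
  root=23; inorder splits into left=[], right=[28]
  root=28; inorder splits into left=[], right=[]
  root=4; inorder splits into left=[], right=[5, 17, 18]
  root=17; inorder splits into left=[5], right=[18]
  root=18; inorder splits into left=[], right=[]
  root=5; inorder splits into left=[], right=[]
Reconstructed level-order: [22, 4, 23, 17, 28, 5, 18]


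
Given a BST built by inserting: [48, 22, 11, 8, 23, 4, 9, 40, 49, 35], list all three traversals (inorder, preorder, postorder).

Tree insertion order: [48, 22, 11, 8, 23, 4, 9, 40, 49, 35]
Tree (level-order array): [48, 22, 49, 11, 23, None, None, 8, None, None, 40, 4, 9, 35]
Inorder (L, root, R): [4, 8, 9, 11, 22, 23, 35, 40, 48, 49]
Preorder (root, L, R): [48, 22, 11, 8, 4, 9, 23, 40, 35, 49]
Postorder (L, R, root): [4, 9, 8, 11, 35, 40, 23, 22, 49, 48]


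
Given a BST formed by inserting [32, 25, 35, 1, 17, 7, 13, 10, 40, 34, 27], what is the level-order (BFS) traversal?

Tree insertion order: [32, 25, 35, 1, 17, 7, 13, 10, 40, 34, 27]
Tree (level-order array): [32, 25, 35, 1, 27, 34, 40, None, 17, None, None, None, None, None, None, 7, None, None, 13, 10]
BFS from the root, enqueuing left then right child of each popped node:
  queue [32] -> pop 32, enqueue [25, 35], visited so far: [32]
  queue [25, 35] -> pop 25, enqueue [1, 27], visited so far: [32, 25]
  queue [35, 1, 27] -> pop 35, enqueue [34, 40], visited so far: [32, 25, 35]
  queue [1, 27, 34, 40] -> pop 1, enqueue [17], visited so far: [32, 25, 35, 1]
  queue [27, 34, 40, 17] -> pop 27, enqueue [none], visited so far: [32, 25, 35, 1, 27]
  queue [34, 40, 17] -> pop 34, enqueue [none], visited so far: [32, 25, 35, 1, 27, 34]
  queue [40, 17] -> pop 40, enqueue [none], visited so far: [32, 25, 35, 1, 27, 34, 40]
  queue [17] -> pop 17, enqueue [7], visited so far: [32, 25, 35, 1, 27, 34, 40, 17]
  queue [7] -> pop 7, enqueue [13], visited so far: [32, 25, 35, 1, 27, 34, 40, 17, 7]
  queue [13] -> pop 13, enqueue [10], visited so far: [32, 25, 35, 1, 27, 34, 40, 17, 7, 13]
  queue [10] -> pop 10, enqueue [none], visited so far: [32, 25, 35, 1, 27, 34, 40, 17, 7, 13, 10]
Result: [32, 25, 35, 1, 27, 34, 40, 17, 7, 13, 10]


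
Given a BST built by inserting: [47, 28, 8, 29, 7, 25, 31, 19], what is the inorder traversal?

Tree insertion order: [47, 28, 8, 29, 7, 25, 31, 19]
Tree (level-order array): [47, 28, None, 8, 29, 7, 25, None, 31, None, None, 19]
Inorder traversal: [7, 8, 19, 25, 28, 29, 31, 47]


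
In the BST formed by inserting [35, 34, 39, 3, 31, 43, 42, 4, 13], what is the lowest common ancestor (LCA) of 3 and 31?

Tree insertion order: [35, 34, 39, 3, 31, 43, 42, 4, 13]
Tree (level-order array): [35, 34, 39, 3, None, None, 43, None, 31, 42, None, 4, None, None, None, None, 13]
In a BST, the LCA of p=3, q=31 is the first node v on the
root-to-leaf path with p <= v <= q (go left if both < v, right if both > v).
Walk from root:
  at 35: both 3 and 31 < 35, go left
  at 34: both 3 and 31 < 34, go left
  at 3: 3 <= 3 <= 31, this is the LCA
LCA = 3


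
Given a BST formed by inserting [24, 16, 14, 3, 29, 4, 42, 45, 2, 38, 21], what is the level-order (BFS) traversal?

Tree insertion order: [24, 16, 14, 3, 29, 4, 42, 45, 2, 38, 21]
Tree (level-order array): [24, 16, 29, 14, 21, None, 42, 3, None, None, None, 38, 45, 2, 4]
BFS from the root, enqueuing left then right child of each popped node:
  queue [24] -> pop 24, enqueue [16, 29], visited so far: [24]
  queue [16, 29] -> pop 16, enqueue [14, 21], visited so far: [24, 16]
  queue [29, 14, 21] -> pop 29, enqueue [42], visited so far: [24, 16, 29]
  queue [14, 21, 42] -> pop 14, enqueue [3], visited so far: [24, 16, 29, 14]
  queue [21, 42, 3] -> pop 21, enqueue [none], visited so far: [24, 16, 29, 14, 21]
  queue [42, 3] -> pop 42, enqueue [38, 45], visited so far: [24, 16, 29, 14, 21, 42]
  queue [3, 38, 45] -> pop 3, enqueue [2, 4], visited so far: [24, 16, 29, 14, 21, 42, 3]
  queue [38, 45, 2, 4] -> pop 38, enqueue [none], visited so far: [24, 16, 29, 14, 21, 42, 3, 38]
  queue [45, 2, 4] -> pop 45, enqueue [none], visited so far: [24, 16, 29, 14, 21, 42, 3, 38, 45]
  queue [2, 4] -> pop 2, enqueue [none], visited so far: [24, 16, 29, 14, 21, 42, 3, 38, 45, 2]
  queue [4] -> pop 4, enqueue [none], visited so far: [24, 16, 29, 14, 21, 42, 3, 38, 45, 2, 4]
Result: [24, 16, 29, 14, 21, 42, 3, 38, 45, 2, 4]


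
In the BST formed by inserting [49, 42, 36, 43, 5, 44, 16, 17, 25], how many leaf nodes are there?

Tree built from: [49, 42, 36, 43, 5, 44, 16, 17, 25]
Tree (level-order array): [49, 42, None, 36, 43, 5, None, None, 44, None, 16, None, None, None, 17, None, 25]
Rule: A leaf has 0 children.
Per-node child counts:
  node 49: 1 child(ren)
  node 42: 2 child(ren)
  node 36: 1 child(ren)
  node 5: 1 child(ren)
  node 16: 1 child(ren)
  node 17: 1 child(ren)
  node 25: 0 child(ren)
  node 43: 1 child(ren)
  node 44: 0 child(ren)
Matching nodes: [25, 44]
Count of leaf nodes: 2


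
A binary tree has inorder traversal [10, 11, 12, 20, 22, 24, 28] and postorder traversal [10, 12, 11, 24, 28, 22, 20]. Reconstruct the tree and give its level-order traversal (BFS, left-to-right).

Inorder:   [10, 11, 12, 20, 22, 24, 28]
Postorder: [10, 12, 11, 24, 28, 22, 20]
Algorithm: postorder visits root last, so walk postorder right-to-left;
each value is the root of the current inorder slice — split it at that
value, recurse on the right subtree first, then the left.
Recursive splits:
  root=20; inorder splits into left=[10, 11, 12], right=[22, 24, 28]
  root=22; inorder splits into left=[], right=[24, 28]
  root=28; inorder splits into left=[24], right=[]
  root=24; inorder splits into left=[], right=[]
  root=11; inorder splits into left=[10], right=[12]
  root=12; inorder splits into left=[], right=[]
  root=10; inorder splits into left=[], right=[]
Reconstructed level-order: [20, 11, 22, 10, 12, 28, 24]


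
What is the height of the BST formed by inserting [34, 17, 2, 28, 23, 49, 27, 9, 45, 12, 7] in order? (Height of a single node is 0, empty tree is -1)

Insertion order: [34, 17, 2, 28, 23, 49, 27, 9, 45, 12, 7]
Tree (level-order array): [34, 17, 49, 2, 28, 45, None, None, 9, 23, None, None, None, 7, 12, None, 27]
Compute height bottom-up (empty subtree = -1):
  height(7) = 1 + max(-1, -1) = 0
  height(12) = 1 + max(-1, -1) = 0
  height(9) = 1 + max(0, 0) = 1
  height(2) = 1 + max(-1, 1) = 2
  height(27) = 1 + max(-1, -1) = 0
  height(23) = 1 + max(-1, 0) = 1
  height(28) = 1 + max(1, -1) = 2
  height(17) = 1 + max(2, 2) = 3
  height(45) = 1 + max(-1, -1) = 0
  height(49) = 1 + max(0, -1) = 1
  height(34) = 1 + max(3, 1) = 4
Height = 4


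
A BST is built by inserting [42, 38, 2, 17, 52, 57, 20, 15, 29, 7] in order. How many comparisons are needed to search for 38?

Search path for 38: 42 -> 38
Found: True
Comparisons: 2


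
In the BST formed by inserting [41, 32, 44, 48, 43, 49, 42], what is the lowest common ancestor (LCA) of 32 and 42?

Tree insertion order: [41, 32, 44, 48, 43, 49, 42]
Tree (level-order array): [41, 32, 44, None, None, 43, 48, 42, None, None, 49]
In a BST, the LCA of p=32, q=42 is the first node v on the
root-to-leaf path with p <= v <= q (go left if both < v, right if both > v).
Walk from root:
  at 41: 32 <= 41 <= 42, this is the LCA
LCA = 41


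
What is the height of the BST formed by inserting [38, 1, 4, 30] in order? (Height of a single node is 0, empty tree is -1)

Insertion order: [38, 1, 4, 30]
Tree (level-order array): [38, 1, None, None, 4, None, 30]
Compute height bottom-up (empty subtree = -1):
  height(30) = 1 + max(-1, -1) = 0
  height(4) = 1 + max(-1, 0) = 1
  height(1) = 1 + max(-1, 1) = 2
  height(38) = 1 + max(2, -1) = 3
Height = 3


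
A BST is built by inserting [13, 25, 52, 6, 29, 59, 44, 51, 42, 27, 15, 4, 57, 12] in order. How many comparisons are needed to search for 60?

Search path for 60: 13 -> 25 -> 52 -> 59
Found: False
Comparisons: 4


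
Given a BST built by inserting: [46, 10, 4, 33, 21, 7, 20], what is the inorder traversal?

Tree insertion order: [46, 10, 4, 33, 21, 7, 20]
Tree (level-order array): [46, 10, None, 4, 33, None, 7, 21, None, None, None, 20]
Inorder traversal: [4, 7, 10, 20, 21, 33, 46]


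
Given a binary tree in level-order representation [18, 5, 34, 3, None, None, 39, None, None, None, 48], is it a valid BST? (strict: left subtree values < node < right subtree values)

Level-order array: [18, 5, 34, 3, None, None, 39, None, None, None, 48]
Validate using subtree bounds (lo, hi): at each node, require lo < value < hi,
then recurse left with hi=value and right with lo=value.
Preorder trace (stopping at first violation):
  at node 18 with bounds (-inf, +inf): OK
  at node 5 with bounds (-inf, 18): OK
  at node 3 with bounds (-inf, 5): OK
  at node 34 with bounds (18, +inf): OK
  at node 39 with bounds (34, +inf): OK
  at node 48 with bounds (39, +inf): OK
No violation found at any node.
Result: Valid BST


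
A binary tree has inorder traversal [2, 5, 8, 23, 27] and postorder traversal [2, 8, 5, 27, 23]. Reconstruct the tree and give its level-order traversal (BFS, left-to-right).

Inorder:   [2, 5, 8, 23, 27]
Postorder: [2, 8, 5, 27, 23]
Algorithm: postorder visits root last, so walk postorder right-to-left;
each value is the root of the current inorder slice — split it at that
value, recurse on the right subtree first, then the left.
Recursive splits:
  root=23; inorder splits into left=[2, 5, 8], right=[27]
  root=27; inorder splits into left=[], right=[]
  root=5; inorder splits into left=[2], right=[8]
  root=8; inorder splits into left=[], right=[]
  root=2; inorder splits into left=[], right=[]
Reconstructed level-order: [23, 5, 27, 2, 8]


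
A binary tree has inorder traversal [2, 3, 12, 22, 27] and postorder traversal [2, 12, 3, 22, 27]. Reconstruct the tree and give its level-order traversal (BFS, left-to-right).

Inorder:   [2, 3, 12, 22, 27]
Postorder: [2, 12, 3, 22, 27]
Algorithm: postorder visits root last, so walk postorder right-to-left;
each value is the root of the current inorder slice — split it at that
value, recurse on the right subtree first, then the left.
Recursive splits:
  root=27; inorder splits into left=[2, 3, 12, 22], right=[]
  root=22; inorder splits into left=[2, 3, 12], right=[]
  root=3; inorder splits into left=[2], right=[12]
  root=12; inorder splits into left=[], right=[]
  root=2; inorder splits into left=[], right=[]
Reconstructed level-order: [27, 22, 3, 2, 12]


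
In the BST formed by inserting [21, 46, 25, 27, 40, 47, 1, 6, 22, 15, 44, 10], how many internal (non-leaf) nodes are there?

Tree built from: [21, 46, 25, 27, 40, 47, 1, 6, 22, 15, 44, 10]
Tree (level-order array): [21, 1, 46, None, 6, 25, 47, None, 15, 22, 27, None, None, 10, None, None, None, None, 40, None, None, None, 44]
Rule: An internal node has at least one child.
Per-node child counts:
  node 21: 2 child(ren)
  node 1: 1 child(ren)
  node 6: 1 child(ren)
  node 15: 1 child(ren)
  node 10: 0 child(ren)
  node 46: 2 child(ren)
  node 25: 2 child(ren)
  node 22: 0 child(ren)
  node 27: 1 child(ren)
  node 40: 1 child(ren)
  node 44: 0 child(ren)
  node 47: 0 child(ren)
Matching nodes: [21, 1, 6, 15, 46, 25, 27, 40]
Count of internal (non-leaf) nodes: 8


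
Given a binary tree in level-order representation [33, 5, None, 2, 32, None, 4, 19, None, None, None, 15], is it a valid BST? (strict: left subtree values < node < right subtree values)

Level-order array: [33, 5, None, 2, 32, None, 4, 19, None, None, None, 15]
Validate using subtree bounds (lo, hi): at each node, require lo < value < hi,
then recurse left with hi=value and right with lo=value.
Preorder trace (stopping at first violation):
  at node 33 with bounds (-inf, +inf): OK
  at node 5 with bounds (-inf, 33): OK
  at node 2 with bounds (-inf, 5): OK
  at node 4 with bounds (2, 5): OK
  at node 32 with bounds (5, 33): OK
  at node 19 with bounds (5, 32): OK
  at node 15 with bounds (5, 19): OK
No violation found at any node.
Result: Valid BST


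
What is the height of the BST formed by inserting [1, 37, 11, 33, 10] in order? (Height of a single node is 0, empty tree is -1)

Insertion order: [1, 37, 11, 33, 10]
Tree (level-order array): [1, None, 37, 11, None, 10, 33]
Compute height bottom-up (empty subtree = -1):
  height(10) = 1 + max(-1, -1) = 0
  height(33) = 1 + max(-1, -1) = 0
  height(11) = 1 + max(0, 0) = 1
  height(37) = 1 + max(1, -1) = 2
  height(1) = 1 + max(-1, 2) = 3
Height = 3


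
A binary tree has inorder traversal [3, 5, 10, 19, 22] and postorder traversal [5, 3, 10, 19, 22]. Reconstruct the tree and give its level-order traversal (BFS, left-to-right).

Inorder:   [3, 5, 10, 19, 22]
Postorder: [5, 3, 10, 19, 22]
Algorithm: postorder visits root last, so walk postorder right-to-left;
each value is the root of the current inorder slice — split it at that
value, recurse on the right subtree first, then the left.
Recursive splits:
  root=22; inorder splits into left=[3, 5, 10, 19], right=[]
  root=19; inorder splits into left=[3, 5, 10], right=[]
  root=10; inorder splits into left=[3, 5], right=[]
  root=3; inorder splits into left=[], right=[5]
  root=5; inorder splits into left=[], right=[]
Reconstructed level-order: [22, 19, 10, 3, 5]


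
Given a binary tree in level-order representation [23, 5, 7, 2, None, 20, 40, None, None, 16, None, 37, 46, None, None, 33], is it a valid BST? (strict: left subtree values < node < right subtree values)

Level-order array: [23, 5, 7, 2, None, 20, 40, None, None, 16, None, 37, 46, None, None, 33]
Validate using subtree bounds (lo, hi): at each node, require lo < value < hi,
then recurse left with hi=value and right with lo=value.
Preorder trace (stopping at first violation):
  at node 23 with bounds (-inf, +inf): OK
  at node 5 with bounds (-inf, 23): OK
  at node 2 with bounds (-inf, 5): OK
  at node 7 with bounds (23, +inf): VIOLATION
Node 7 violates its bound: not (23 < 7 < +inf).
Result: Not a valid BST


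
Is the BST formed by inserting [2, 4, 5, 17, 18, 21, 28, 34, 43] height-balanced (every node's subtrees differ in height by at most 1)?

Tree (level-order array): [2, None, 4, None, 5, None, 17, None, 18, None, 21, None, 28, None, 34, None, 43]
Definition: a tree is height-balanced if, at every node, |h(left) - h(right)| <= 1 (empty subtree has height -1).
Bottom-up per-node check:
  node 43: h_left=-1, h_right=-1, diff=0 [OK], height=0
  node 34: h_left=-1, h_right=0, diff=1 [OK], height=1
  node 28: h_left=-1, h_right=1, diff=2 [FAIL (|-1-1|=2 > 1)], height=2
  node 21: h_left=-1, h_right=2, diff=3 [FAIL (|-1-2|=3 > 1)], height=3
  node 18: h_left=-1, h_right=3, diff=4 [FAIL (|-1-3|=4 > 1)], height=4
  node 17: h_left=-1, h_right=4, diff=5 [FAIL (|-1-4|=5 > 1)], height=5
  node 5: h_left=-1, h_right=5, diff=6 [FAIL (|-1-5|=6 > 1)], height=6
  node 4: h_left=-1, h_right=6, diff=7 [FAIL (|-1-6|=7 > 1)], height=7
  node 2: h_left=-1, h_right=7, diff=8 [FAIL (|-1-7|=8 > 1)], height=8
Node 28 violates the condition: |-1 - 1| = 2 > 1.
Result: Not balanced


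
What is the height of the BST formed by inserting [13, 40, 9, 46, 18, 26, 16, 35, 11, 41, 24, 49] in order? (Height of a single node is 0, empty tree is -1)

Insertion order: [13, 40, 9, 46, 18, 26, 16, 35, 11, 41, 24, 49]
Tree (level-order array): [13, 9, 40, None, 11, 18, 46, None, None, 16, 26, 41, 49, None, None, 24, 35]
Compute height bottom-up (empty subtree = -1):
  height(11) = 1 + max(-1, -1) = 0
  height(9) = 1 + max(-1, 0) = 1
  height(16) = 1 + max(-1, -1) = 0
  height(24) = 1 + max(-1, -1) = 0
  height(35) = 1 + max(-1, -1) = 0
  height(26) = 1 + max(0, 0) = 1
  height(18) = 1 + max(0, 1) = 2
  height(41) = 1 + max(-1, -1) = 0
  height(49) = 1 + max(-1, -1) = 0
  height(46) = 1 + max(0, 0) = 1
  height(40) = 1 + max(2, 1) = 3
  height(13) = 1 + max(1, 3) = 4
Height = 4


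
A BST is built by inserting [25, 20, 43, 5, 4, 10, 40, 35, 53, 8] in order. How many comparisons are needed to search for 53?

Search path for 53: 25 -> 43 -> 53
Found: True
Comparisons: 3


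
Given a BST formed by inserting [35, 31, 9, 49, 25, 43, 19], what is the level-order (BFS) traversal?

Tree insertion order: [35, 31, 9, 49, 25, 43, 19]
Tree (level-order array): [35, 31, 49, 9, None, 43, None, None, 25, None, None, 19]
BFS from the root, enqueuing left then right child of each popped node:
  queue [35] -> pop 35, enqueue [31, 49], visited so far: [35]
  queue [31, 49] -> pop 31, enqueue [9], visited so far: [35, 31]
  queue [49, 9] -> pop 49, enqueue [43], visited so far: [35, 31, 49]
  queue [9, 43] -> pop 9, enqueue [25], visited so far: [35, 31, 49, 9]
  queue [43, 25] -> pop 43, enqueue [none], visited so far: [35, 31, 49, 9, 43]
  queue [25] -> pop 25, enqueue [19], visited so far: [35, 31, 49, 9, 43, 25]
  queue [19] -> pop 19, enqueue [none], visited so far: [35, 31, 49, 9, 43, 25, 19]
Result: [35, 31, 49, 9, 43, 25, 19]


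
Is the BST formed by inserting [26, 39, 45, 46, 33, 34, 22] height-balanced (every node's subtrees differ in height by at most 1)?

Tree (level-order array): [26, 22, 39, None, None, 33, 45, None, 34, None, 46]
Definition: a tree is height-balanced if, at every node, |h(left) - h(right)| <= 1 (empty subtree has height -1).
Bottom-up per-node check:
  node 22: h_left=-1, h_right=-1, diff=0 [OK], height=0
  node 34: h_left=-1, h_right=-1, diff=0 [OK], height=0
  node 33: h_left=-1, h_right=0, diff=1 [OK], height=1
  node 46: h_left=-1, h_right=-1, diff=0 [OK], height=0
  node 45: h_left=-1, h_right=0, diff=1 [OK], height=1
  node 39: h_left=1, h_right=1, diff=0 [OK], height=2
  node 26: h_left=0, h_right=2, diff=2 [FAIL (|0-2|=2 > 1)], height=3
Node 26 violates the condition: |0 - 2| = 2 > 1.
Result: Not balanced


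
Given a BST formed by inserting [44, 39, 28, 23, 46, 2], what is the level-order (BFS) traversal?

Tree insertion order: [44, 39, 28, 23, 46, 2]
Tree (level-order array): [44, 39, 46, 28, None, None, None, 23, None, 2]
BFS from the root, enqueuing left then right child of each popped node:
  queue [44] -> pop 44, enqueue [39, 46], visited so far: [44]
  queue [39, 46] -> pop 39, enqueue [28], visited so far: [44, 39]
  queue [46, 28] -> pop 46, enqueue [none], visited so far: [44, 39, 46]
  queue [28] -> pop 28, enqueue [23], visited so far: [44, 39, 46, 28]
  queue [23] -> pop 23, enqueue [2], visited so far: [44, 39, 46, 28, 23]
  queue [2] -> pop 2, enqueue [none], visited so far: [44, 39, 46, 28, 23, 2]
Result: [44, 39, 46, 28, 23, 2]


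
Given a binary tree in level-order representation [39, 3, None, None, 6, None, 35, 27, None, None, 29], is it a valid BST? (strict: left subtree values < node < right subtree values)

Level-order array: [39, 3, None, None, 6, None, 35, 27, None, None, 29]
Validate using subtree bounds (lo, hi): at each node, require lo < value < hi,
then recurse left with hi=value and right with lo=value.
Preorder trace (stopping at first violation):
  at node 39 with bounds (-inf, +inf): OK
  at node 3 with bounds (-inf, 39): OK
  at node 6 with bounds (3, 39): OK
  at node 35 with bounds (6, 39): OK
  at node 27 with bounds (6, 35): OK
  at node 29 with bounds (27, 35): OK
No violation found at any node.
Result: Valid BST


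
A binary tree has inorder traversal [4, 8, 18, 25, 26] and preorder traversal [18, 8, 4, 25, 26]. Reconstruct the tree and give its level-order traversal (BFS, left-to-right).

Inorder:  [4, 8, 18, 25, 26]
Preorder: [18, 8, 4, 25, 26]
Algorithm: preorder visits root first, so consume preorder in order;
for each root, split the current inorder slice at that value into
left-subtree inorder and right-subtree inorder, then recurse.
Recursive splits:
  root=18; inorder splits into left=[4, 8], right=[25, 26]
  root=8; inorder splits into left=[4], right=[]
  root=4; inorder splits into left=[], right=[]
  root=25; inorder splits into left=[], right=[26]
  root=26; inorder splits into left=[], right=[]
Reconstructed level-order: [18, 8, 25, 4, 26]


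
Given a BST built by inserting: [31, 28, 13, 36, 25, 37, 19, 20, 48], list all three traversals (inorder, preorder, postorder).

Tree insertion order: [31, 28, 13, 36, 25, 37, 19, 20, 48]
Tree (level-order array): [31, 28, 36, 13, None, None, 37, None, 25, None, 48, 19, None, None, None, None, 20]
Inorder (L, root, R): [13, 19, 20, 25, 28, 31, 36, 37, 48]
Preorder (root, L, R): [31, 28, 13, 25, 19, 20, 36, 37, 48]
Postorder (L, R, root): [20, 19, 25, 13, 28, 48, 37, 36, 31]


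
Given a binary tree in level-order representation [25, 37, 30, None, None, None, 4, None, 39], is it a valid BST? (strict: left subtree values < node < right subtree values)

Level-order array: [25, 37, 30, None, None, None, 4, None, 39]
Validate using subtree bounds (lo, hi): at each node, require lo < value < hi,
then recurse left with hi=value and right with lo=value.
Preorder trace (stopping at first violation):
  at node 25 with bounds (-inf, +inf): OK
  at node 37 with bounds (-inf, 25): VIOLATION
Node 37 violates its bound: not (-inf < 37 < 25).
Result: Not a valid BST


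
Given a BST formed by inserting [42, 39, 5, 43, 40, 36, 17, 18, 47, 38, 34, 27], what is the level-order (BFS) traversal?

Tree insertion order: [42, 39, 5, 43, 40, 36, 17, 18, 47, 38, 34, 27]
Tree (level-order array): [42, 39, 43, 5, 40, None, 47, None, 36, None, None, None, None, 17, 38, None, 18, None, None, None, 34, 27]
BFS from the root, enqueuing left then right child of each popped node:
  queue [42] -> pop 42, enqueue [39, 43], visited so far: [42]
  queue [39, 43] -> pop 39, enqueue [5, 40], visited so far: [42, 39]
  queue [43, 5, 40] -> pop 43, enqueue [47], visited so far: [42, 39, 43]
  queue [5, 40, 47] -> pop 5, enqueue [36], visited so far: [42, 39, 43, 5]
  queue [40, 47, 36] -> pop 40, enqueue [none], visited so far: [42, 39, 43, 5, 40]
  queue [47, 36] -> pop 47, enqueue [none], visited so far: [42, 39, 43, 5, 40, 47]
  queue [36] -> pop 36, enqueue [17, 38], visited so far: [42, 39, 43, 5, 40, 47, 36]
  queue [17, 38] -> pop 17, enqueue [18], visited so far: [42, 39, 43, 5, 40, 47, 36, 17]
  queue [38, 18] -> pop 38, enqueue [none], visited so far: [42, 39, 43, 5, 40, 47, 36, 17, 38]
  queue [18] -> pop 18, enqueue [34], visited so far: [42, 39, 43, 5, 40, 47, 36, 17, 38, 18]
  queue [34] -> pop 34, enqueue [27], visited so far: [42, 39, 43, 5, 40, 47, 36, 17, 38, 18, 34]
  queue [27] -> pop 27, enqueue [none], visited so far: [42, 39, 43, 5, 40, 47, 36, 17, 38, 18, 34, 27]
Result: [42, 39, 43, 5, 40, 47, 36, 17, 38, 18, 34, 27]


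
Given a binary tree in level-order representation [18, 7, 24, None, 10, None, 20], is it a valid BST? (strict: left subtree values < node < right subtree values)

Level-order array: [18, 7, 24, None, 10, None, 20]
Validate using subtree bounds (lo, hi): at each node, require lo < value < hi,
then recurse left with hi=value and right with lo=value.
Preorder trace (stopping at first violation):
  at node 18 with bounds (-inf, +inf): OK
  at node 7 with bounds (-inf, 18): OK
  at node 10 with bounds (7, 18): OK
  at node 24 with bounds (18, +inf): OK
  at node 20 with bounds (24, +inf): VIOLATION
Node 20 violates its bound: not (24 < 20 < +inf).
Result: Not a valid BST


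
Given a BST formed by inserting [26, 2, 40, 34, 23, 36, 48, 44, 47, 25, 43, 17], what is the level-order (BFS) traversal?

Tree insertion order: [26, 2, 40, 34, 23, 36, 48, 44, 47, 25, 43, 17]
Tree (level-order array): [26, 2, 40, None, 23, 34, 48, 17, 25, None, 36, 44, None, None, None, None, None, None, None, 43, 47]
BFS from the root, enqueuing left then right child of each popped node:
  queue [26] -> pop 26, enqueue [2, 40], visited so far: [26]
  queue [2, 40] -> pop 2, enqueue [23], visited so far: [26, 2]
  queue [40, 23] -> pop 40, enqueue [34, 48], visited so far: [26, 2, 40]
  queue [23, 34, 48] -> pop 23, enqueue [17, 25], visited so far: [26, 2, 40, 23]
  queue [34, 48, 17, 25] -> pop 34, enqueue [36], visited so far: [26, 2, 40, 23, 34]
  queue [48, 17, 25, 36] -> pop 48, enqueue [44], visited so far: [26, 2, 40, 23, 34, 48]
  queue [17, 25, 36, 44] -> pop 17, enqueue [none], visited so far: [26, 2, 40, 23, 34, 48, 17]
  queue [25, 36, 44] -> pop 25, enqueue [none], visited so far: [26, 2, 40, 23, 34, 48, 17, 25]
  queue [36, 44] -> pop 36, enqueue [none], visited so far: [26, 2, 40, 23, 34, 48, 17, 25, 36]
  queue [44] -> pop 44, enqueue [43, 47], visited so far: [26, 2, 40, 23, 34, 48, 17, 25, 36, 44]
  queue [43, 47] -> pop 43, enqueue [none], visited so far: [26, 2, 40, 23, 34, 48, 17, 25, 36, 44, 43]
  queue [47] -> pop 47, enqueue [none], visited so far: [26, 2, 40, 23, 34, 48, 17, 25, 36, 44, 43, 47]
Result: [26, 2, 40, 23, 34, 48, 17, 25, 36, 44, 43, 47]


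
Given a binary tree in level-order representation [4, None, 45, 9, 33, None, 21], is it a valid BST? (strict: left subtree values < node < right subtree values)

Level-order array: [4, None, 45, 9, 33, None, 21]
Validate using subtree bounds (lo, hi): at each node, require lo < value < hi,
then recurse left with hi=value and right with lo=value.
Preorder trace (stopping at first violation):
  at node 4 with bounds (-inf, +inf): OK
  at node 45 with bounds (4, +inf): OK
  at node 9 with bounds (4, 45): OK
  at node 21 with bounds (9, 45): OK
  at node 33 with bounds (45, +inf): VIOLATION
Node 33 violates its bound: not (45 < 33 < +inf).
Result: Not a valid BST


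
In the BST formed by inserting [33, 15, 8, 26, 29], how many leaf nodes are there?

Tree built from: [33, 15, 8, 26, 29]
Tree (level-order array): [33, 15, None, 8, 26, None, None, None, 29]
Rule: A leaf has 0 children.
Per-node child counts:
  node 33: 1 child(ren)
  node 15: 2 child(ren)
  node 8: 0 child(ren)
  node 26: 1 child(ren)
  node 29: 0 child(ren)
Matching nodes: [8, 29]
Count of leaf nodes: 2


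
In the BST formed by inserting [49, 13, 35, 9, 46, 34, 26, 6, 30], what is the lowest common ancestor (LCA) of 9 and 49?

Tree insertion order: [49, 13, 35, 9, 46, 34, 26, 6, 30]
Tree (level-order array): [49, 13, None, 9, 35, 6, None, 34, 46, None, None, 26, None, None, None, None, 30]
In a BST, the LCA of p=9, q=49 is the first node v on the
root-to-leaf path with p <= v <= q (go left if both < v, right if both > v).
Walk from root:
  at 49: 9 <= 49 <= 49, this is the LCA
LCA = 49


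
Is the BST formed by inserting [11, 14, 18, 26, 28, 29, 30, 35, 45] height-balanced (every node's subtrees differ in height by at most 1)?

Tree (level-order array): [11, None, 14, None, 18, None, 26, None, 28, None, 29, None, 30, None, 35, None, 45]
Definition: a tree is height-balanced if, at every node, |h(left) - h(right)| <= 1 (empty subtree has height -1).
Bottom-up per-node check:
  node 45: h_left=-1, h_right=-1, diff=0 [OK], height=0
  node 35: h_left=-1, h_right=0, diff=1 [OK], height=1
  node 30: h_left=-1, h_right=1, diff=2 [FAIL (|-1-1|=2 > 1)], height=2
  node 29: h_left=-1, h_right=2, diff=3 [FAIL (|-1-2|=3 > 1)], height=3
  node 28: h_left=-1, h_right=3, diff=4 [FAIL (|-1-3|=4 > 1)], height=4
  node 26: h_left=-1, h_right=4, diff=5 [FAIL (|-1-4|=5 > 1)], height=5
  node 18: h_left=-1, h_right=5, diff=6 [FAIL (|-1-5|=6 > 1)], height=6
  node 14: h_left=-1, h_right=6, diff=7 [FAIL (|-1-6|=7 > 1)], height=7
  node 11: h_left=-1, h_right=7, diff=8 [FAIL (|-1-7|=8 > 1)], height=8
Node 30 violates the condition: |-1 - 1| = 2 > 1.
Result: Not balanced


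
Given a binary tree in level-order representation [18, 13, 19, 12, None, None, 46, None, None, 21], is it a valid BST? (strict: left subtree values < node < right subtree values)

Level-order array: [18, 13, 19, 12, None, None, 46, None, None, 21]
Validate using subtree bounds (lo, hi): at each node, require lo < value < hi,
then recurse left with hi=value and right with lo=value.
Preorder trace (stopping at first violation):
  at node 18 with bounds (-inf, +inf): OK
  at node 13 with bounds (-inf, 18): OK
  at node 12 with bounds (-inf, 13): OK
  at node 19 with bounds (18, +inf): OK
  at node 46 with bounds (19, +inf): OK
  at node 21 with bounds (19, 46): OK
No violation found at any node.
Result: Valid BST


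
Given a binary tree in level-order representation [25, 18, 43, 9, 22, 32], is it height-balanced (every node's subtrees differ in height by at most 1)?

Tree (level-order array): [25, 18, 43, 9, 22, 32]
Definition: a tree is height-balanced if, at every node, |h(left) - h(right)| <= 1 (empty subtree has height -1).
Bottom-up per-node check:
  node 9: h_left=-1, h_right=-1, diff=0 [OK], height=0
  node 22: h_left=-1, h_right=-1, diff=0 [OK], height=0
  node 18: h_left=0, h_right=0, diff=0 [OK], height=1
  node 32: h_left=-1, h_right=-1, diff=0 [OK], height=0
  node 43: h_left=0, h_right=-1, diff=1 [OK], height=1
  node 25: h_left=1, h_right=1, diff=0 [OK], height=2
All nodes satisfy the balance condition.
Result: Balanced


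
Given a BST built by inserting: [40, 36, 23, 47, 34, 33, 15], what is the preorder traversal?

Tree insertion order: [40, 36, 23, 47, 34, 33, 15]
Tree (level-order array): [40, 36, 47, 23, None, None, None, 15, 34, None, None, 33]
Preorder traversal: [40, 36, 23, 15, 34, 33, 47]


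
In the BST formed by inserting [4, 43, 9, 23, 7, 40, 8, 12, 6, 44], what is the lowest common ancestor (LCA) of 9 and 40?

Tree insertion order: [4, 43, 9, 23, 7, 40, 8, 12, 6, 44]
Tree (level-order array): [4, None, 43, 9, 44, 7, 23, None, None, 6, 8, 12, 40]
In a BST, the LCA of p=9, q=40 is the first node v on the
root-to-leaf path with p <= v <= q (go left if both < v, right if both > v).
Walk from root:
  at 4: both 9 and 40 > 4, go right
  at 43: both 9 and 40 < 43, go left
  at 9: 9 <= 9 <= 40, this is the LCA
LCA = 9


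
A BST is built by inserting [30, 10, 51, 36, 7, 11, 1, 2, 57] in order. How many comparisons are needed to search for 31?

Search path for 31: 30 -> 51 -> 36
Found: False
Comparisons: 3


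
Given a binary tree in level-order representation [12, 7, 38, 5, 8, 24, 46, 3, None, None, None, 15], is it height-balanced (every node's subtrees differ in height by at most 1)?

Tree (level-order array): [12, 7, 38, 5, 8, 24, 46, 3, None, None, None, 15]
Definition: a tree is height-balanced if, at every node, |h(left) - h(right)| <= 1 (empty subtree has height -1).
Bottom-up per-node check:
  node 3: h_left=-1, h_right=-1, diff=0 [OK], height=0
  node 5: h_left=0, h_right=-1, diff=1 [OK], height=1
  node 8: h_left=-1, h_right=-1, diff=0 [OK], height=0
  node 7: h_left=1, h_right=0, diff=1 [OK], height=2
  node 15: h_left=-1, h_right=-1, diff=0 [OK], height=0
  node 24: h_left=0, h_right=-1, diff=1 [OK], height=1
  node 46: h_left=-1, h_right=-1, diff=0 [OK], height=0
  node 38: h_left=1, h_right=0, diff=1 [OK], height=2
  node 12: h_left=2, h_right=2, diff=0 [OK], height=3
All nodes satisfy the balance condition.
Result: Balanced


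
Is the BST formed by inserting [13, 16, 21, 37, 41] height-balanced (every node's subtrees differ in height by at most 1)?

Tree (level-order array): [13, None, 16, None, 21, None, 37, None, 41]
Definition: a tree is height-balanced if, at every node, |h(left) - h(right)| <= 1 (empty subtree has height -1).
Bottom-up per-node check:
  node 41: h_left=-1, h_right=-1, diff=0 [OK], height=0
  node 37: h_left=-1, h_right=0, diff=1 [OK], height=1
  node 21: h_left=-1, h_right=1, diff=2 [FAIL (|-1-1|=2 > 1)], height=2
  node 16: h_left=-1, h_right=2, diff=3 [FAIL (|-1-2|=3 > 1)], height=3
  node 13: h_left=-1, h_right=3, diff=4 [FAIL (|-1-3|=4 > 1)], height=4
Node 21 violates the condition: |-1 - 1| = 2 > 1.
Result: Not balanced
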